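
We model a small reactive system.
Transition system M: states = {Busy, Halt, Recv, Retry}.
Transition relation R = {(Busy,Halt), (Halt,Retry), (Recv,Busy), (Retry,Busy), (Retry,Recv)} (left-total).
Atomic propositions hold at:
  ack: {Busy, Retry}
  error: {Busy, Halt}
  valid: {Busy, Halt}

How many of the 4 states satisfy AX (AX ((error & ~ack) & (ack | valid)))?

Sat(~ack) = {Halt, Recv}
Sat(error & ~ack) = {Halt}
Sat(ack | valid) = {Busy, Halt, Retry}
Sat((error & ~ack) & (ack | valid)) = {Halt}
Sat(AX ((error & ~ack) & (ack | valid))) = {s : every successor in {Halt}} = {Busy}
Sat(AX (AX ((error & ~ack) & (ack | valid)))) = {s : every successor in {Busy}} = {Recv}
|Sat(AX (AX ((error & ~ack) & (ack | valid))))| = |{Recv}| = 1.

1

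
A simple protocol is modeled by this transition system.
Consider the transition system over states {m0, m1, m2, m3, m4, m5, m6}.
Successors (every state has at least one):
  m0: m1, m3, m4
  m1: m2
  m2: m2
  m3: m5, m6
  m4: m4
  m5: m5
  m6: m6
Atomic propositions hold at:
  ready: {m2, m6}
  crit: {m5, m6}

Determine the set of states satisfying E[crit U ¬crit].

{m0, m1, m2, m3, m4}

Sat(¬crit) = {m0, m1, m2, m3, m4}
E[crit U ¬crit]: least fixpoint, start Z0 = Sat(¬crit) = {m0, m1, m2, m3, m4}, add states in Sat(crit) with some successor in Z. Already a fixed point.
Sat(E[crit U ¬crit]) = {m0, m1, m2, m3, m4}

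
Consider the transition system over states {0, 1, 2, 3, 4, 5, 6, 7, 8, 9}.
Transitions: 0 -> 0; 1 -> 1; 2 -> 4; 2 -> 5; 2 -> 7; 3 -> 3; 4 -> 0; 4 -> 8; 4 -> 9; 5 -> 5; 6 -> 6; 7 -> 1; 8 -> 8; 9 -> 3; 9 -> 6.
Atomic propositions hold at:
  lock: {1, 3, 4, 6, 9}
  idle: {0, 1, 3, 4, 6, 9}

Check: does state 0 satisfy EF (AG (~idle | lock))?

No

Sat(~idle) = {2, 5, 7, 8}
Sat(~idle | lock) = {1, 2, 3, 4, 5, 6, 7, 8, 9}
AG (~idle | lock): greatest fixpoint, start Z0 = {1, 2, 3, 4, 5, 6, 7, 8, 9}, keep only states in Sat with every successor in Z. Z1 = {1, 2, 3, 5, 6, 7, 8, 9}; Z2 = {1, 3, 5, 6, 7, 8, 9}; fixed.
Sat(AG (~idle | lock)) = {1, 3, 5, 6, 7, 8, 9}
EF (AG (~idle | lock)): least fixpoint, start Z0 = {1, 3, 5, 6, 7, 8, 9}, add states with some successor in Z. Z1 = {1, 2, 3, 4, 5, 6, 7, 8, 9}; fixed.
Sat(EF (AG (~idle | lock))) = {1, 2, 3, 4, 5, 6, 7, 8, 9}
0 ∉ Sat(EF (AG (~idle | lock))) = {1, 2, 3, 4, 5, 6, 7, 8, 9}, so the formula does not hold at 0.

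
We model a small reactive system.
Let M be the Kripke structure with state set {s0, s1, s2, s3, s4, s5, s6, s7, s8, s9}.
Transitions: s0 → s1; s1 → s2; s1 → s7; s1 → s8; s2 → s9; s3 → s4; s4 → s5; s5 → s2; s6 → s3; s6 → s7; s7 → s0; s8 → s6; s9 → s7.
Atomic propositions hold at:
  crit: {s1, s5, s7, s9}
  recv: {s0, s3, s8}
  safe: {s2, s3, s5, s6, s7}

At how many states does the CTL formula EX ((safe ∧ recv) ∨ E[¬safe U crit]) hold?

Sat(safe ∧ recv) = {s3}
Sat(¬safe) = {s0, s1, s4, s8, s9}
E[¬safe U crit]: least fixpoint, start Z0 = Sat(crit) = {s1, s5, s7, s9}, add states in Sat(¬safe) with some successor in Z. Z1 = {s0, s1, s4, s5, s7, s9}; fixed.
Sat(E[¬safe U crit]) = {s0, s1, s4, s5, s7, s9}
Sat((safe ∧ recv) ∨ E[¬safe U crit]) = {s0, s1, s3, s4, s5, s7, s9}
Sat(EX ((safe ∧ recv) ∨ E[¬safe U crit])) = {s : some successor in {s0, s1, s3, s4, s5, s7, s9}} = {s0, s1, s2, s3, s4, s6, s7, s9}
|Sat(EX ((safe ∧ recv) ∨ E[¬safe U crit]))| = |{s0, s1, s2, s3, s4, s6, s7, s9}| = 8.

8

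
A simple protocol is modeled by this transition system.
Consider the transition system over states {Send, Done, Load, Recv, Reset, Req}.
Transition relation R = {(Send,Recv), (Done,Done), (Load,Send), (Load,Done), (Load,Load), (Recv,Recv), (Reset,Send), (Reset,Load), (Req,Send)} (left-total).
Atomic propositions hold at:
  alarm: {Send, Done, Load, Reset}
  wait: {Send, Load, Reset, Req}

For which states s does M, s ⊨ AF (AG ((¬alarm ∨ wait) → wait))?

{Done}

Sat(¬alarm) = {Recv, Req}
Sat(¬alarm ∨ wait) = {Send, Load, Recv, Reset, Req}
Sat((¬alarm ∨ wait) → wait) = {Send, Done, Load, Reset, Req}
AG ((¬alarm ∨ wait) → wait): greatest fixpoint, start Z0 = {Send, Done, Load, Reset, Req}, keep only states in Sat with every successor in Z. Z1 = {Done, Load, Reset, Req}; Z2 = {Done}; fixed.
Sat(AG ((¬alarm ∨ wait) → wait)) = {Done}
AF (AG ((¬alarm ∨ wait) → wait)): least fixpoint, start Z0 = {Done}, add states with every successor in Z. Already a fixed point.
Sat(AF (AG ((¬alarm ∨ wait) → wait))) = {Done}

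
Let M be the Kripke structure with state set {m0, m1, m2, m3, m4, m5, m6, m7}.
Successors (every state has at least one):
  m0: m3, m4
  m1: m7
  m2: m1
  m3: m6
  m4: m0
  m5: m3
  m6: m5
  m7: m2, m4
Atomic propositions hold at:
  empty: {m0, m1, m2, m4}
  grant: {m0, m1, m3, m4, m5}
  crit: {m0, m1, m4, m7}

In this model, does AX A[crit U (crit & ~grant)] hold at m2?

Yes

Sat(~grant) = {m2, m6, m7}
Sat(crit & ~grant) = {m7}
A[crit U (crit & ~grant)]: least fixpoint, start Z0 = Sat((crit & ~grant)) = {m7}, add states in Sat(crit) with every successor in Z. Z1 = {m1, m7}; fixed.
Sat(A[crit U (crit & ~grant)]) = {m1, m7}
Sat(AX A[crit U (crit & ~grant)]) = {s : every successor in {m1, m7}} = {m1, m2}
m2 ∈ Sat(AX A[crit U (crit & ~grant)]) = {m1, m2}, so the formula holds at m2.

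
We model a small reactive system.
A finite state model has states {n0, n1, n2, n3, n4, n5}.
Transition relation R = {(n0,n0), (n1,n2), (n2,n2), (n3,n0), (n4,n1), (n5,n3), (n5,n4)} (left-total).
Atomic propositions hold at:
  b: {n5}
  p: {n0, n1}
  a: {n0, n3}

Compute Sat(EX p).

{n0, n3, n4}

Sat(EX p) = {s : some successor in {n0, n1}} = {n0, n3, n4}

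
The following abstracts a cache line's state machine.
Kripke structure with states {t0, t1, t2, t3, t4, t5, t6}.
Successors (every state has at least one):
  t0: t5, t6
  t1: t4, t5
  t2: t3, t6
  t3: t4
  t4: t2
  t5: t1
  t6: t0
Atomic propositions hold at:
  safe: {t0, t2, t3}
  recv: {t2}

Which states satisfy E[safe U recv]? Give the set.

E[safe U recv]: least fixpoint, start Z0 = Sat(recv) = {t2}, add states in Sat(safe) with some successor in Z. Already a fixed point.
Sat(E[safe U recv]) = {t2}

{t2}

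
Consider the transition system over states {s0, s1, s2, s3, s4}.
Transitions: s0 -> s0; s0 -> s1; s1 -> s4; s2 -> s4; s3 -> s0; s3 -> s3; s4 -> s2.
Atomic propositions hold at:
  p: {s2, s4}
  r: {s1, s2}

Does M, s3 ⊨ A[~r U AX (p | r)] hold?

No

Sat(~r) = {s0, s3, s4}
Sat(p | r) = {s1, s2, s4}
Sat(AX (p | r)) = {s : every successor in {s1, s2, s4}} = {s1, s2, s4}
A[~r U AX (p | r)]: least fixpoint, start Z0 = Sat(AX (p | r)) = {s1, s2, s4}, add states in Sat(~r) with every successor in Z. Already a fixed point.
Sat(A[~r U AX (p | r)]) = {s1, s2, s4}
s3 ∉ Sat(A[~r U AX (p | r)]) = {s1, s2, s4}, so the formula does not hold at s3.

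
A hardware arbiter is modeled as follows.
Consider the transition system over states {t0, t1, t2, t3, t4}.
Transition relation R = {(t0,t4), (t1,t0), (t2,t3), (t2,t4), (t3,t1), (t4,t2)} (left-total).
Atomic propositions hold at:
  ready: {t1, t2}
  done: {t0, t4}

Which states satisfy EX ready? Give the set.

{t3, t4}

Sat(EX ready) = {s : some successor in {t1, t2}} = {t3, t4}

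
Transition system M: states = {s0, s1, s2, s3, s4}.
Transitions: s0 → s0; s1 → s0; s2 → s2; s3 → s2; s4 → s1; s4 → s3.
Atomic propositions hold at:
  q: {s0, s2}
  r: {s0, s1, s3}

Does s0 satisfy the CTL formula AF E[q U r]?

Yes

E[q U r]: least fixpoint, start Z0 = Sat(r) = {s0, s1, s3}, add states in Sat(q) with some successor in Z. Already a fixed point.
Sat(E[q U r]) = {s0, s1, s3}
AF E[q U r]: least fixpoint, start Z0 = {s0, s1, s3}, add states with every successor in Z. Z1 = {s0, s1, s3, s4}; fixed.
Sat(AF E[q U r]) = {s0, s1, s3, s4}
s0 ∈ Sat(AF E[q U r]) = {s0, s1, s3, s4}, so the formula holds at s0.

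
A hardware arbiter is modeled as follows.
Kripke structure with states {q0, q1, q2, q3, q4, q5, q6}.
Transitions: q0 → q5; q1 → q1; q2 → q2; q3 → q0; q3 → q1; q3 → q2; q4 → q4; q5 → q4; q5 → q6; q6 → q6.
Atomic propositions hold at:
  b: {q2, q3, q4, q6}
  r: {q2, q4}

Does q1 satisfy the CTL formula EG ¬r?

Sat(¬r) = {q0, q1, q3, q5, q6}
EG ¬r: greatest fixpoint, start Z0 = {q0, q1, q3, q5, q6}, keep only states in Sat with some successor in Z. Already a fixed point.
Sat(EG ¬r) = {q0, q1, q3, q5, q6}
q1 ∈ Sat(EG ¬r) = {q0, q1, q3, q5, q6}, so the formula holds at q1.

Yes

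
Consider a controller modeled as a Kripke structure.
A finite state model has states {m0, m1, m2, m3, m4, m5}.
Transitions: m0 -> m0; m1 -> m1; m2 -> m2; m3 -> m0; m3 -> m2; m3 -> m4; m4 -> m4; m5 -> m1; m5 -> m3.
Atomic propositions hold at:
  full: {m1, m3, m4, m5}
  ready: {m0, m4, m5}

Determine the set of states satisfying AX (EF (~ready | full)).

{m1, m2, m4, m5}

Sat(~ready) = {m1, m2, m3}
Sat(~ready | full) = {m1, m2, m3, m4, m5}
EF (~ready | full): least fixpoint, start Z0 = {m1, m2, m3, m4, m5}, add states with some successor in Z. Already a fixed point.
Sat(EF (~ready | full)) = {m1, m2, m3, m4, m5}
Sat(AX (EF (~ready | full))) = {s : every successor in {m1, m2, m3, m4, m5}} = {m1, m2, m4, m5}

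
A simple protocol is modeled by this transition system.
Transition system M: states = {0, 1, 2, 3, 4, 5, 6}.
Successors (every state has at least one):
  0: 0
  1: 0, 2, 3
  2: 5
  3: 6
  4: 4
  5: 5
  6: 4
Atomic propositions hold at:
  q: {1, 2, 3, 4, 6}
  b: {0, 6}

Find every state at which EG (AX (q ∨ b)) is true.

Sat(q ∨ b) = {0, 1, 2, 3, 4, 6}
Sat(AX (q ∨ b)) = {s : every successor in {0, 1, 2, 3, 4, 6}} = {0, 1, 3, 4, 6}
EG (AX (q ∨ b)): greatest fixpoint, start Z0 = {0, 1, 3, 4, 6}, keep only states in Sat with some successor in Z. Already a fixed point.
Sat(EG (AX (q ∨ b))) = {0, 1, 3, 4, 6}

{0, 1, 3, 4, 6}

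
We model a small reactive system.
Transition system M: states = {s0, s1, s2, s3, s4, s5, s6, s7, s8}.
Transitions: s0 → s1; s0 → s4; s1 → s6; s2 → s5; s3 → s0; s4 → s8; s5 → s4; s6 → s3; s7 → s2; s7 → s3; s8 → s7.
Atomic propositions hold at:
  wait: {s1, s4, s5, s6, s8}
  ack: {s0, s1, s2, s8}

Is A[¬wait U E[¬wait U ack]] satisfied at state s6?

No

Sat(¬wait) = {s0, s2, s3, s7}
E[¬wait U ack]: least fixpoint, start Z0 = Sat(ack) = {s0, s1, s2, s8}, add states in Sat(¬wait) with some successor in Z. Z1 = {s0, s1, s2, s3, s7, s8}; fixed.
Sat(E[¬wait U ack]) = {s0, s1, s2, s3, s7, s8}
A[¬wait U E[¬wait U ack]]: least fixpoint, start Z0 = Sat(E[¬wait U ack]) = {s0, s1, s2, s3, s7, s8}, add states in Sat(¬wait) with every successor in Z. Already a fixed point.
Sat(A[¬wait U E[¬wait U ack]]) = {s0, s1, s2, s3, s7, s8}
s6 ∉ Sat(A[¬wait U E[¬wait U ack]]) = {s0, s1, s2, s3, s7, s8}, so the formula does not hold at s6.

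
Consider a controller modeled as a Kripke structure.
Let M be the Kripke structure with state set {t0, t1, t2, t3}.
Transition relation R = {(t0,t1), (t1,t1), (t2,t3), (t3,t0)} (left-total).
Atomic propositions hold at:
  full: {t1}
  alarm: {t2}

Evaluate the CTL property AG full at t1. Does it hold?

AG full: greatest fixpoint, start Z0 = {t1}, keep only states in Sat with every successor in Z. Already a fixed point.
Sat(AG full) = {t1}
t1 ∈ Sat(AG full) = {t1}, so the formula holds at t1.

Yes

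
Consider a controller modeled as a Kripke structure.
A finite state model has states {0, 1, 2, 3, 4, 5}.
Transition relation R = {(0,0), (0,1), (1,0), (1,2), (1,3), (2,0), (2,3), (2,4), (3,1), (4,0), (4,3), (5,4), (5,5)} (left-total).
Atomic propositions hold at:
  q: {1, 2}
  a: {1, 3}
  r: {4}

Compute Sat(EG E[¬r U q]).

Sat(¬r) = {0, 1, 2, 3, 5}
E[¬r U q]: least fixpoint, start Z0 = Sat(q) = {1, 2}, add states in Sat(¬r) with some successor in Z. Z1 = {0, 1, 2, 3}; fixed.
Sat(E[¬r U q]) = {0, 1, 2, 3}
EG E[¬r U q]: greatest fixpoint, start Z0 = {0, 1, 2, 3}, keep only states in Sat with some successor in Z. Already a fixed point.
Sat(EG E[¬r U q]) = {0, 1, 2, 3}

{0, 1, 2, 3}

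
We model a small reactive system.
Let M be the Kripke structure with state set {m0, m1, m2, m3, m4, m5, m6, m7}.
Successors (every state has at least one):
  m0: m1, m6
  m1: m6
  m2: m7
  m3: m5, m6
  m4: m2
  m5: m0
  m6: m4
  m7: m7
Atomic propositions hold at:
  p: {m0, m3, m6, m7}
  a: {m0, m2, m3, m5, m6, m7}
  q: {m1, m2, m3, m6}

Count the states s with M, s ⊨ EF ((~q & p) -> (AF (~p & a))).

Sat(~q) = {m0, m4, m5, m7}
Sat(~q & p) = {m0, m7}
Sat(~p) = {m1, m2, m4, m5}
Sat(~p & a) = {m2, m5}
AF (~p & a): least fixpoint, start Z0 = {m2, m5}, add states with every successor in Z. Z1 = {m2, m4, m5}; Z2 = {m2, m4, m5, m6}; Z3 = {m1, m2, m3, m4, m5, m6}; Z4 = {m0, m1, m2, m3, m4, m5, m6}; fixed.
Sat(AF (~p & a)) = {m0, m1, m2, m3, m4, m5, m6}
Sat((~q & p) -> (AF (~p & a))) = {m0, m1, m2, m3, m4, m5, m6}
EF ((~q & p) -> (AF (~p & a))): least fixpoint, start Z0 = {m0, m1, m2, m3, m4, m5, m6}, add states with some successor in Z. Already a fixed point.
Sat(EF ((~q & p) -> (AF (~p & a)))) = {m0, m1, m2, m3, m4, m5, m6}
|Sat(EF ((~q & p) -> (AF (~p & a))))| = |{m0, m1, m2, m3, m4, m5, m6}| = 7.

7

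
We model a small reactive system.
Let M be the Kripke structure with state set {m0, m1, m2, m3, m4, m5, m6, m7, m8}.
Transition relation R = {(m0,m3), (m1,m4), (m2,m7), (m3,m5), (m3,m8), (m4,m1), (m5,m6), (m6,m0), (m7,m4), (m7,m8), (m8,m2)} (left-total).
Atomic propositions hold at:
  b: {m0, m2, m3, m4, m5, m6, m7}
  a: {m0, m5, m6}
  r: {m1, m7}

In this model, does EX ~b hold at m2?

No

Sat(~b) = {m1, m8}
Sat(EX ~b) = {s : some successor in {m1, m8}} = {m3, m4, m7}
m2 ∉ Sat(EX ~b) = {m3, m4, m7}, so the formula does not hold at m2.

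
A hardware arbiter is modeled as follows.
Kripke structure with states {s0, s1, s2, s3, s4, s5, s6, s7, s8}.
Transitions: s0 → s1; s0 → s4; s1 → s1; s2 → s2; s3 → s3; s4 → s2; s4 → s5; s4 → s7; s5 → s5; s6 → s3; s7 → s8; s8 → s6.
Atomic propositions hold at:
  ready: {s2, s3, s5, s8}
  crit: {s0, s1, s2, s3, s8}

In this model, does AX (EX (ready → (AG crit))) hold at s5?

AG crit: greatest fixpoint, start Z0 = {s0, s1, s2, s3, s8}, keep only states in Sat with every successor in Z. Z1 = {s1, s2, s3}; fixed.
Sat(AG crit) = {s1, s2, s3}
Sat(ready → (AG crit)) = {s0, s1, s2, s3, s4, s6, s7}
Sat(EX (ready → (AG crit))) = {s : some successor in {s0, s1, s2, s3, s4, s6, s7}} = {s0, s1, s2, s3, s4, s6, s8}
Sat(AX (EX (ready → (AG crit)))) = {s : every successor in {s0, s1, s2, s3, s4, s6, s8}} = {s0, s1, s2, s3, s6, s7, s8}
s5 ∉ Sat(AX (EX (ready → (AG crit)))) = {s0, s1, s2, s3, s6, s7, s8}, so the formula does not hold at s5.

No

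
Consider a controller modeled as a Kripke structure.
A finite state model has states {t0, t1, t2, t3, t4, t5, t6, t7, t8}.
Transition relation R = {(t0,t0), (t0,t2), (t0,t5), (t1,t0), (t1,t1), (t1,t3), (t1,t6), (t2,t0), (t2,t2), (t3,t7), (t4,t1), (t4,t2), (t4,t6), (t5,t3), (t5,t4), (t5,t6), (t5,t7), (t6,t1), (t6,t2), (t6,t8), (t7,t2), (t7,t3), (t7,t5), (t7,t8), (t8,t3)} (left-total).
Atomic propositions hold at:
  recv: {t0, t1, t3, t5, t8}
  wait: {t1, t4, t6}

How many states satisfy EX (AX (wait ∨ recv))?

4

Sat(wait ∨ recv) = {t0, t1, t3, t4, t5, t6, t8}
Sat(AX (wait ∨ recv)) = {s : every successor in {t0, t1, t3, t4, t5, t6, t8}} = {t1, t8}
Sat(EX (AX (wait ∨ recv))) = {s : some successor in {t1, t8}} = {t1, t4, t6, t7}
|Sat(EX (AX (wait ∨ recv)))| = |{t1, t4, t6, t7}| = 4.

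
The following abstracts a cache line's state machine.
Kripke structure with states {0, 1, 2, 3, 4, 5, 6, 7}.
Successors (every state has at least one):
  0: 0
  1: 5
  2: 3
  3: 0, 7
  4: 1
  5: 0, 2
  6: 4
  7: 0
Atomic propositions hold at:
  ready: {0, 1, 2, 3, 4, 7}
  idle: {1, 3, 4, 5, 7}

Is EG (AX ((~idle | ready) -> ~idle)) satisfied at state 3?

Sat(~idle) = {0, 2, 6}
Sat(~idle | ready) = {0, 1, 2, 3, 4, 6, 7}
Sat((~idle | ready) -> ~idle) = {0, 2, 5, 6}
Sat(AX ((~idle | ready) -> ~idle)) = {s : every successor in {0, 2, 5, 6}} = {0, 1, 5, 7}
EG (AX ((~idle | ready) -> ~idle)): greatest fixpoint, start Z0 = {0, 1, 5, 7}, keep only states in Sat with some successor in Z. Already a fixed point.
Sat(EG (AX ((~idle | ready) -> ~idle))) = {0, 1, 5, 7}
3 ∉ Sat(EG (AX ((~idle | ready) -> ~idle))) = {0, 1, 5, 7}, so the formula does not hold at 3.

No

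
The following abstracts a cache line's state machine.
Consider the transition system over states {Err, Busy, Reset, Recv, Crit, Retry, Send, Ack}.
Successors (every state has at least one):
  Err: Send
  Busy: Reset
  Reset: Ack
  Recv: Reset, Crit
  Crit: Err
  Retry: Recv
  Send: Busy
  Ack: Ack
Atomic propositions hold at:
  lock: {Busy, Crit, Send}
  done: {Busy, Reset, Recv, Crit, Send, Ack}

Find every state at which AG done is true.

{Busy, Reset, Send, Ack}

AG done: greatest fixpoint, start Z0 = {Busy, Reset, Recv, Crit, Send, Ack}, keep only states in Sat with every successor in Z. Z1 = {Busy, Reset, Recv, Send, Ack}; Z2 = {Busy, Reset, Send, Ack}; fixed.
Sat(AG done) = {Busy, Reset, Send, Ack}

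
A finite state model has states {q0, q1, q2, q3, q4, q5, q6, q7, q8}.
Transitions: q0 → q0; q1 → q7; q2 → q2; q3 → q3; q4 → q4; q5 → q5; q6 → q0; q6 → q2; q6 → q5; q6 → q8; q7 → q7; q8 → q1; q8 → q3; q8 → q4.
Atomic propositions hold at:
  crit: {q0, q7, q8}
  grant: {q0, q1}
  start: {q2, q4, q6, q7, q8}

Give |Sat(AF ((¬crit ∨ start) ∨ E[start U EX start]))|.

8

Sat(¬crit) = {q1, q2, q3, q4, q5, q6}
Sat(¬crit ∨ start) = {q1, q2, q3, q4, q5, q6, q7, q8}
Sat(EX start) = {s : some successor in {q2, q4, q6, q7, q8}} = {q1, q2, q4, q6, q7, q8}
E[start U EX start]: least fixpoint, start Z0 = Sat(EX start) = {q1, q2, q4, q6, q7, q8}, add states in Sat(start) with some successor in Z. Already a fixed point.
Sat(E[start U EX start]) = {q1, q2, q4, q6, q7, q8}
Sat((¬crit ∨ start) ∨ E[start U EX start]) = {q1, q2, q3, q4, q5, q6, q7, q8}
AF ((¬crit ∨ start) ∨ E[start U EX start]): least fixpoint, start Z0 = {q1, q2, q3, q4, q5, q6, q7, q8}, add states with every successor in Z. Already a fixed point.
Sat(AF ((¬crit ∨ start) ∨ E[start U EX start])) = {q1, q2, q3, q4, q5, q6, q7, q8}
|Sat(AF ((¬crit ∨ start) ∨ E[start U EX start]))| = |{q1, q2, q3, q4, q5, q6, q7, q8}| = 8.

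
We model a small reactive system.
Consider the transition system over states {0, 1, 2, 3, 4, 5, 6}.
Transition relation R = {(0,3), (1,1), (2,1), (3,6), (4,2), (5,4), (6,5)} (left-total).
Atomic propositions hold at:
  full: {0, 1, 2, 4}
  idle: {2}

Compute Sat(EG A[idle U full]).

A[idle U full]: least fixpoint, start Z0 = Sat(full) = {0, 1, 2, 4}, add states in Sat(idle) with every successor in Z. Already a fixed point.
Sat(A[idle U full]) = {0, 1, 2, 4}
EG A[idle U full]: greatest fixpoint, start Z0 = {0, 1, 2, 4}, keep only states in Sat with some successor in Z. Z1 = {1, 2, 4}; fixed.
Sat(EG A[idle U full]) = {1, 2, 4}

{1, 2, 4}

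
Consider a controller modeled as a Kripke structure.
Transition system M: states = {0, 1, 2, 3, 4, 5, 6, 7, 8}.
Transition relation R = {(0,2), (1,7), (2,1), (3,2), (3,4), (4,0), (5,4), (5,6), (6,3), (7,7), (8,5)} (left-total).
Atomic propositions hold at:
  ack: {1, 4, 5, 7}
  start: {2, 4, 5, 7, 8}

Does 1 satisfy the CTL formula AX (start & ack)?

Sat(start & ack) = {4, 5, 7}
Sat(AX (start & ack)) = {s : every successor in {4, 5, 7}} = {1, 7, 8}
1 ∈ Sat(AX (start & ack)) = {1, 7, 8}, so the formula holds at 1.

Yes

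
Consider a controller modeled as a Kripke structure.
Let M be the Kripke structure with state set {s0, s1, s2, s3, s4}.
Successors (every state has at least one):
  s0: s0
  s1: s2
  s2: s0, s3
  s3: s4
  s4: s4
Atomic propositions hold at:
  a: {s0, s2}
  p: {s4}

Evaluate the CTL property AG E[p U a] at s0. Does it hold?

E[p U a]: least fixpoint, start Z0 = Sat(a) = {s0, s2}, add states in Sat(p) with some successor in Z. Already a fixed point.
Sat(E[p U a]) = {s0, s2}
AG E[p U a]: greatest fixpoint, start Z0 = {s0, s2}, keep only states in Sat with every successor in Z. Z1 = {s0}; fixed.
Sat(AG E[p U a]) = {s0}
s0 ∈ Sat(AG E[p U a]) = {s0}, so the formula holds at s0.

Yes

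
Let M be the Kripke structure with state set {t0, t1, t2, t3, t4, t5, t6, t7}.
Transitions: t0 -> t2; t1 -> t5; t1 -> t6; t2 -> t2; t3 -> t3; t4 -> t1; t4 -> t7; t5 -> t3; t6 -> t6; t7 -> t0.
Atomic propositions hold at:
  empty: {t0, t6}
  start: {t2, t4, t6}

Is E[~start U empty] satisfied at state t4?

Sat(~start) = {t0, t1, t3, t5, t7}
E[~start U empty]: least fixpoint, start Z0 = Sat(empty) = {t0, t6}, add states in Sat(~start) with some successor in Z. Z1 = {t0, t1, t6, t7}; fixed.
Sat(E[~start U empty]) = {t0, t1, t6, t7}
t4 ∉ Sat(E[~start U empty]) = {t0, t1, t6, t7}, so the formula does not hold at t4.

No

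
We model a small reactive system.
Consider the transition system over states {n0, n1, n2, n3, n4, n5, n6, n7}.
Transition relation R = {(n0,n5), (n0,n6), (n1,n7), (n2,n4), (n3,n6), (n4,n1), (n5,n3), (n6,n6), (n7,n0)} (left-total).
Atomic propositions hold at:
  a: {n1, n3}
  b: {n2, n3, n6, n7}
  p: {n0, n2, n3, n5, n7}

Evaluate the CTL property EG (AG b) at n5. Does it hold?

No

AG b: greatest fixpoint, start Z0 = {n2, n3, n6, n7}, keep only states in Sat with every successor in Z. Z1 = {n3, n6}; fixed.
Sat(AG b) = {n3, n6}
EG (AG b): greatest fixpoint, start Z0 = {n3, n6}, keep only states in Sat with some successor in Z. Already a fixed point.
Sat(EG (AG b)) = {n3, n6}
n5 ∉ Sat(EG (AG b)) = {n3, n6}, so the formula does not hold at n5.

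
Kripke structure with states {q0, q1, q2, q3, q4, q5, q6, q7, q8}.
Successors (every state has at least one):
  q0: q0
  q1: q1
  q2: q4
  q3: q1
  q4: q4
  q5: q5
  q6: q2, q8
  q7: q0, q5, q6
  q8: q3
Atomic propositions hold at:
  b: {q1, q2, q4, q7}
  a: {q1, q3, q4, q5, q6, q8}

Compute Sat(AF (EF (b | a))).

{q1, q2, q3, q4, q5, q6, q7, q8}

Sat(b | a) = {q1, q2, q3, q4, q5, q6, q7, q8}
EF (b | a): least fixpoint, start Z0 = {q1, q2, q3, q4, q5, q6, q7, q8}, add states with some successor in Z. Already a fixed point.
Sat(EF (b | a)) = {q1, q2, q3, q4, q5, q6, q7, q8}
AF (EF (b | a)): least fixpoint, start Z0 = {q1, q2, q3, q4, q5, q6, q7, q8}, add states with every successor in Z. Already a fixed point.
Sat(AF (EF (b | a))) = {q1, q2, q3, q4, q5, q6, q7, q8}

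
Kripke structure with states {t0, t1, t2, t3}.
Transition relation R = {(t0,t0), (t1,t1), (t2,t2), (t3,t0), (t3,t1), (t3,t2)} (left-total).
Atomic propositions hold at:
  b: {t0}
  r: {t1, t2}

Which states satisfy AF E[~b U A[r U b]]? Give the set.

Sat(~b) = {t1, t2, t3}
A[r U b]: least fixpoint, start Z0 = Sat(b) = {t0}, add states in Sat(r) with every successor in Z. Already a fixed point.
Sat(A[r U b]) = {t0}
E[~b U A[r U b]]: least fixpoint, start Z0 = Sat(A[r U b]) = {t0}, add states in Sat(~b) with some successor in Z. Z1 = {t0, t3}; fixed.
Sat(E[~b U A[r U b]]) = {t0, t3}
AF E[~b U A[r U b]]: least fixpoint, start Z0 = {t0, t3}, add states with every successor in Z. Already a fixed point.
Sat(AF E[~b U A[r U b]]) = {t0, t3}

{t0, t3}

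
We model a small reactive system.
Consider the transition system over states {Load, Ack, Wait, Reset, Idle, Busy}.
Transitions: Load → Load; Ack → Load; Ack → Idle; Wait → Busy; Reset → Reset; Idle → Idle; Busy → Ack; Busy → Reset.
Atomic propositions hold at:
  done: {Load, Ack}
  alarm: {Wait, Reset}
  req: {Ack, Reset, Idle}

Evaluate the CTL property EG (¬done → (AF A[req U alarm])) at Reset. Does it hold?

Sat(¬done) = {Wait, Reset, Idle, Busy}
A[req U alarm]: least fixpoint, start Z0 = Sat(alarm) = {Wait, Reset}, add states in Sat(req) with every successor in Z. Already a fixed point.
Sat(A[req U alarm]) = {Wait, Reset}
AF A[req U alarm]: least fixpoint, start Z0 = {Wait, Reset}, add states with every successor in Z. Already a fixed point.
Sat(AF A[req U alarm]) = {Wait, Reset}
Sat(¬done → (AF A[req U alarm])) = {Load, Ack, Wait, Reset}
EG (¬done → (AF A[req U alarm])): greatest fixpoint, start Z0 = {Load, Ack, Wait, Reset}, keep only states in Sat with some successor in Z. Z1 = {Load, Ack, Reset}; fixed.
Sat(EG (¬done → (AF A[req U alarm]))) = {Load, Ack, Reset}
Reset ∈ Sat(EG (¬done → (AF A[req U alarm]))) = {Load, Ack, Reset}, so the formula holds at Reset.

Yes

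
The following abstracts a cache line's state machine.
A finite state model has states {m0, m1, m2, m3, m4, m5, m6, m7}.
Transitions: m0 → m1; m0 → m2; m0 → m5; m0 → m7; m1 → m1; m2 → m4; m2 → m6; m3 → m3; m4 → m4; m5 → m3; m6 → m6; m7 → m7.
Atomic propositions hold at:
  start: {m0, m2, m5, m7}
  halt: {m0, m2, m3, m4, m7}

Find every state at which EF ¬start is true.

{m0, m1, m2, m3, m4, m5, m6}

Sat(¬start) = {m1, m3, m4, m6}
EF ¬start: least fixpoint, start Z0 = {m1, m3, m4, m6}, add states with some successor in Z. Z1 = {m0, m1, m2, m3, m4, m5, m6}; fixed.
Sat(EF ¬start) = {m0, m1, m2, m3, m4, m5, m6}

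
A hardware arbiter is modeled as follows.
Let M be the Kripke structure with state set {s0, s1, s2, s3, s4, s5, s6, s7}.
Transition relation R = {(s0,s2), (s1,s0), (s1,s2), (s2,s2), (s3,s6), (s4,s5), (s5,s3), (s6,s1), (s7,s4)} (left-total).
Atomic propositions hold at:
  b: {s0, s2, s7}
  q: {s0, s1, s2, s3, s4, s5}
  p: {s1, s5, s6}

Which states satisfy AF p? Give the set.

AF p: least fixpoint, start Z0 = {s1, s5, s6}, add states with every successor in Z. Z1 = {s1, s3, s4, s5, s6}; Z2 = {s1, s3, s4, s5, s6, s7}; fixed.
Sat(AF p) = {s1, s3, s4, s5, s6, s7}

{s1, s3, s4, s5, s6, s7}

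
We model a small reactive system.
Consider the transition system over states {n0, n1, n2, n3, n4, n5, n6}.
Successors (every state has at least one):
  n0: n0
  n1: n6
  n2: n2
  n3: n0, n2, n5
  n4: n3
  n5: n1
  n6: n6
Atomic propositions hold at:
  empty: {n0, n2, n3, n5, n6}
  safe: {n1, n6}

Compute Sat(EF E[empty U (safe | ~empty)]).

Sat(~empty) = {n1, n4}
Sat(safe | ~empty) = {n1, n4, n6}
E[empty U (safe | ~empty)]: least fixpoint, start Z0 = Sat((safe | ~empty)) = {n1, n4, n6}, add states in Sat(empty) with some successor in Z. Z1 = {n1, n4, n5, n6}; Z2 = {n1, n3, n4, n5, n6}; fixed.
Sat(E[empty U (safe | ~empty)]) = {n1, n3, n4, n5, n6}
EF E[empty U (safe | ~empty)]: least fixpoint, start Z0 = {n1, n3, n4, n5, n6}, add states with some successor in Z. Already a fixed point.
Sat(EF E[empty U (safe | ~empty)]) = {n1, n3, n4, n5, n6}

{n1, n3, n4, n5, n6}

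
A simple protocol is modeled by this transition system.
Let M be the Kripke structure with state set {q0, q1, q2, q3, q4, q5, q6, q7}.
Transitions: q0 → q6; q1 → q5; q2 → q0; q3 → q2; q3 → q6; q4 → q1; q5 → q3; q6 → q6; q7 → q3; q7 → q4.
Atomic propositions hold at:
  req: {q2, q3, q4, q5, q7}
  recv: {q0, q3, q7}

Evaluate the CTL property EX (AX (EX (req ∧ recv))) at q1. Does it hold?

Sat(req ∧ recv) = {q3, q7}
Sat(EX (req ∧ recv)) = {s : some successor in {q3, q7}} = {q5, q7}
Sat(AX (EX (req ∧ recv))) = {s : every successor in {q5, q7}} = {q1}
Sat(EX (AX (EX (req ∧ recv)))) = {s : some successor in {q1}} = {q4}
q1 ∉ Sat(EX (AX (EX (req ∧ recv)))) = {q4}, so the formula does not hold at q1.

No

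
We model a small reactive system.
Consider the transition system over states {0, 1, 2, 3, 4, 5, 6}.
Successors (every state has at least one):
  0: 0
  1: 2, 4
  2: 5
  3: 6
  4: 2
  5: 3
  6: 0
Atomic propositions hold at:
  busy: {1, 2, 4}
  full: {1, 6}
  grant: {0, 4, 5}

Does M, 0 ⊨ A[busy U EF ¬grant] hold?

No

Sat(¬grant) = {1, 2, 3, 6}
EF ¬grant: least fixpoint, start Z0 = {1, 2, 3, 6}, add states with some successor in Z. Z1 = {1, 2, 3, 4, 5, 6}; fixed.
Sat(EF ¬grant) = {1, 2, 3, 4, 5, 6}
A[busy U EF ¬grant]: least fixpoint, start Z0 = Sat(EF ¬grant) = {1, 2, 3, 4, 5, 6}, add states in Sat(busy) with every successor in Z. Already a fixed point.
Sat(A[busy U EF ¬grant]) = {1, 2, 3, 4, 5, 6}
0 ∉ Sat(A[busy U EF ¬grant]) = {1, 2, 3, 4, 5, 6}, so the formula does not hold at 0.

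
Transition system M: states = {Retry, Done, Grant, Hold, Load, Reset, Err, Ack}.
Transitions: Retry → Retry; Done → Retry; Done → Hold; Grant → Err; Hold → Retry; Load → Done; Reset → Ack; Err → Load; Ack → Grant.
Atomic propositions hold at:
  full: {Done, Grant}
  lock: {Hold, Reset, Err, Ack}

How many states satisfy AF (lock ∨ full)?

7

Sat(lock ∨ full) = {Done, Grant, Hold, Reset, Err, Ack}
AF (lock ∨ full): least fixpoint, start Z0 = {Done, Grant, Hold, Reset, Err, Ack}, add states with every successor in Z. Z1 = {Done, Grant, Hold, Load, Reset, Err, Ack}; fixed.
Sat(AF (lock ∨ full)) = {Done, Grant, Hold, Load, Reset, Err, Ack}
|Sat(AF (lock ∨ full))| = |{Done, Grant, Hold, Load, Reset, Err, Ack}| = 7.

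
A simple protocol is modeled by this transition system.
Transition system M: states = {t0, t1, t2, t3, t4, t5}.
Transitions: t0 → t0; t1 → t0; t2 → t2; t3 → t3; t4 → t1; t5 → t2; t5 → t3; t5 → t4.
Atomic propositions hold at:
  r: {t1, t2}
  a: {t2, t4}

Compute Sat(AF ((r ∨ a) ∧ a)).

{t2, t4}

Sat(r ∨ a) = {t1, t2, t4}
Sat((r ∨ a) ∧ a) = {t2, t4}
AF ((r ∨ a) ∧ a): least fixpoint, start Z0 = {t2, t4}, add states with every successor in Z. Already a fixed point.
Sat(AF ((r ∨ a) ∧ a)) = {t2, t4}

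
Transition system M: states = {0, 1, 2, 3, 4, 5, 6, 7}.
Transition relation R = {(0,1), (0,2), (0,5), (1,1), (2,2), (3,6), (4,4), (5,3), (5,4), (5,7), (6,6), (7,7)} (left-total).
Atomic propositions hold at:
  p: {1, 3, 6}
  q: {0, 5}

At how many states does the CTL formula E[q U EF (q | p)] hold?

5

Sat(q | p) = {0, 1, 3, 5, 6}
EF (q | p): least fixpoint, start Z0 = {0, 1, 3, 5, 6}, add states with some successor in Z. Already a fixed point.
Sat(EF (q | p)) = {0, 1, 3, 5, 6}
E[q U EF (q | p)]: least fixpoint, start Z0 = Sat(EF (q | p)) = {0, 1, 3, 5, 6}, add states in Sat(q) with some successor in Z. Already a fixed point.
Sat(E[q U EF (q | p)]) = {0, 1, 3, 5, 6}
|Sat(E[q U EF (q | p)])| = |{0, 1, 3, 5, 6}| = 5.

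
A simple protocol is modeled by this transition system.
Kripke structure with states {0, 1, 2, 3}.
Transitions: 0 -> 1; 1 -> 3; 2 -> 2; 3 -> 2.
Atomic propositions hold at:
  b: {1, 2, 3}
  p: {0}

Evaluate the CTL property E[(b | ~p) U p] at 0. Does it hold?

Yes

Sat(~p) = {1, 2, 3}
Sat(b | ~p) = {1, 2, 3}
E[(b | ~p) U p]: least fixpoint, start Z0 = Sat(p) = {0}, add states in Sat(b | ~p) with some successor in Z. Already a fixed point.
Sat(E[(b | ~p) U p]) = {0}
0 ∈ Sat(E[(b | ~p) U p]) = {0}, so the formula holds at 0.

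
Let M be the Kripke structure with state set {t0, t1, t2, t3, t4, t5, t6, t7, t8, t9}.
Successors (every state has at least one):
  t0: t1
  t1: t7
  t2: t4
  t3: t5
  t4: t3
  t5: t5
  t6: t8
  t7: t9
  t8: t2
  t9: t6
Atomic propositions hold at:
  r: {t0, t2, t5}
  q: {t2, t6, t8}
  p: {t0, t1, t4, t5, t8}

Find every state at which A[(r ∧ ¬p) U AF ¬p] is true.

{t0, t1, t2, t3, t4, t6, t7, t8, t9}

Sat(¬p) = {t2, t3, t6, t7, t9}
Sat(r ∧ ¬p) = {t2}
AF ¬p: least fixpoint, start Z0 = {t2, t3, t6, t7, t9}, add states with every successor in Z. Z1 = {t1, t2, t3, t4, t6, t7, t8, t9}; Z2 = {t0, t1, t2, t3, t4, t6, t7, t8, t9}; fixed.
Sat(AF ¬p) = {t0, t1, t2, t3, t4, t6, t7, t8, t9}
A[(r ∧ ¬p) U AF ¬p]: least fixpoint, start Z0 = Sat(AF ¬p) = {t0, t1, t2, t3, t4, t6, t7, t8, t9}, add states in Sat(r ∧ ¬p) with every successor in Z. Already a fixed point.
Sat(A[(r ∧ ¬p) U AF ¬p]) = {t0, t1, t2, t3, t4, t6, t7, t8, t9}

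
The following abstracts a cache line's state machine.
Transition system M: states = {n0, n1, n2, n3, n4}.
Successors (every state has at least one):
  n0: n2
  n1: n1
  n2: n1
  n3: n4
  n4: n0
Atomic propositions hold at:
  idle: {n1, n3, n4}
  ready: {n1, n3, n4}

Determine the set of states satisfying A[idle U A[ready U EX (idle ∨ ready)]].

{n1, n2, n3}

Sat(idle ∨ ready) = {n1, n3, n4}
Sat(EX (idle ∨ ready)) = {s : some successor in {n1, n3, n4}} = {n1, n2, n3}
A[ready U EX (idle ∨ ready)]: least fixpoint, start Z0 = Sat(EX (idle ∨ ready)) = {n1, n2, n3}, add states in Sat(ready) with every successor in Z. Already a fixed point.
Sat(A[ready U EX (idle ∨ ready)]) = {n1, n2, n3}
A[idle U A[ready U EX (idle ∨ ready)]]: least fixpoint, start Z0 = Sat(A[ready U EX (idle ∨ ready)]) = {n1, n2, n3}, add states in Sat(idle) with every successor in Z. Already a fixed point.
Sat(A[idle U A[ready U EX (idle ∨ ready)]]) = {n1, n2, n3}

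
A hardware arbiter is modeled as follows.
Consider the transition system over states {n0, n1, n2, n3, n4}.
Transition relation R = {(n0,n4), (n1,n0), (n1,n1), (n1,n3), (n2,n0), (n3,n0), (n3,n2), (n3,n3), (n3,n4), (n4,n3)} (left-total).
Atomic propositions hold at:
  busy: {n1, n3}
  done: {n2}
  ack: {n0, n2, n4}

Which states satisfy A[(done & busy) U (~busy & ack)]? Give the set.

Sat(done & busy) = ∅
Sat(~busy) = {n0, n2, n4}
Sat(~busy & ack) = {n0, n2, n4}
A[(done & busy) U (~busy & ack)]: least fixpoint, start Z0 = Sat((~busy & ack)) = {n0, n2, n4}, add states in Sat(done & busy) with every successor in Z. Already a fixed point.
Sat(A[(done & busy) U (~busy & ack)]) = {n0, n2, n4}

{n0, n2, n4}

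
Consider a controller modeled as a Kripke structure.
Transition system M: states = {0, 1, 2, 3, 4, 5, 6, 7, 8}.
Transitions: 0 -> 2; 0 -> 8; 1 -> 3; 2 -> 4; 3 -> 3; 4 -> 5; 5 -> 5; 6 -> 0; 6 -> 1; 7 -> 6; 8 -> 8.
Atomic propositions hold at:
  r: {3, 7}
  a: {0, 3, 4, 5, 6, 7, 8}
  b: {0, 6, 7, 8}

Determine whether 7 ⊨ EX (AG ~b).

No

Sat(~b) = {1, 2, 3, 4, 5}
AG ~b: greatest fixpoint, start Z0 = {1, 2, 3, 4, 5}, keep only states in Sat with every successor in Z. Already a fixed point.
Sat(AG ~b) = {1, 2, 3, 4, 5}
Sat(EX (AG ~b)) = {s : some successor in {1, 2, 3, 4, 5}} = {0, 1, 2, 3, 4, 5, 6}
7 ∉ Sat(EX (AG ~b)) = {0, 1, 2, 3, 4, 5, 6}, so the formula does not hold at 7.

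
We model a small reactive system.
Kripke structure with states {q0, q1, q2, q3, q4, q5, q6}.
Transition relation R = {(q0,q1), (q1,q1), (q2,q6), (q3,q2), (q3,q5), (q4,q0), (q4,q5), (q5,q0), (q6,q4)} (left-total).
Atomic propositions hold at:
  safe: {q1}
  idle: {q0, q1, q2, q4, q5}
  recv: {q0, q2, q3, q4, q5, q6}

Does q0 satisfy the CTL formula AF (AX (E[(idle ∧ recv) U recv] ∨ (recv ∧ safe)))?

Sat(idle ∧ recv) = {q0, q2, q4, q5}
E[(idle ∧ recv) U recv]: least fixpoint, start Z0 = Sat(recv) = {q0, q2, q3, q4, q5, q6}, add states in Sat(idle ∧ recv) with some successor in Z. Already a fixed point.
Sat(E[(idle ∧ recv) U recv]) = {q0, q2, q3, q4, q5, q6}
Sat(recv ∧ safe) = ∅
Sat(E[(idle ∧ recv) U recv] ∨ (recv ∧ safe)) = {q0, q2, q3, q4, q5, q6}
Sat(AX (E[(idle ∧ recv) U recv] ∨ (recv ∧ safe))) = {s : every successor in {q0, q2, q3, q4, q5, q6}} = {q2, q3, q4, q5, q6}
AF (AX (E[(idle ∧ recv) U recv] ∨ (recv ∧ safe))): least fixpoint, start Z0 = {q2, q3, q4, q5, q6}, add states with every successor in Z. Already a fixed point.
Sat(AF (AX (E[(idle ∧ recv) U recv] ∨ (recv ∧ safe)))) = {q2, q3, q4, q5, q6}
q0 ∉ Sat(AF (AX (E[(idle ∧ recv) U recv] ∨ (recv ∧ safe)))) = {q2, q3, q4, q5, q6}, so the formula does not hold at q0.

No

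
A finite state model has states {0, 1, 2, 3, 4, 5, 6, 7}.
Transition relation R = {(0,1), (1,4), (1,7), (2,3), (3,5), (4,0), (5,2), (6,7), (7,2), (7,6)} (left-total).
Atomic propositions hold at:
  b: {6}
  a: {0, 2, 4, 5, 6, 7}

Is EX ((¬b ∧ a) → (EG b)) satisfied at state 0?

Sat(¬b) = {0, 1, 2, 3, 4, 5, 7}
Sat(¬b ∧ a) = {0, 2, 4, 5, 7}
EG b: greatest fixpoint, start Z0 = {6}, keep only states in Sat with some successor in Z. Z1 = ∅; fixed.
Sat(EG b) = ∅
Sat((¬b ∧ a) → (EG b)) = {1, 3, 6}
Sat(EX ((¬b ∧ a) → (EG b))) = {s : some successor in {1, 3, 6}} = {0, 2, 7}
0 ∈ Sat(EX ((¬b ∧ a) → (EG b))) = {0, 2, 7}, so the formula holds at 0.

Yes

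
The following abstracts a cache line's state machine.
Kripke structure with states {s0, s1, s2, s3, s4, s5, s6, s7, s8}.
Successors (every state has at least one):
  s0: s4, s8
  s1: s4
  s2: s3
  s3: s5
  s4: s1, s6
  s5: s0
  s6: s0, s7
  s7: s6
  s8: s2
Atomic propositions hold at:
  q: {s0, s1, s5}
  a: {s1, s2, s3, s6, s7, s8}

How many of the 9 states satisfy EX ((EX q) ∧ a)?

3

Sat(EX q) = {s : some successor in {s0, s1, s5}} = {s3, s4, s5, s6}
Sat((EX q) ∧ a) = {s3, s6}
Sat(EX ((EX q) ∧ a)) = {s : some successor in {s3, s6}} = {s2, s4, s7}
|Sat(EX ((EX q) ∧ a))| = |{s2, s4, s7}| = 3.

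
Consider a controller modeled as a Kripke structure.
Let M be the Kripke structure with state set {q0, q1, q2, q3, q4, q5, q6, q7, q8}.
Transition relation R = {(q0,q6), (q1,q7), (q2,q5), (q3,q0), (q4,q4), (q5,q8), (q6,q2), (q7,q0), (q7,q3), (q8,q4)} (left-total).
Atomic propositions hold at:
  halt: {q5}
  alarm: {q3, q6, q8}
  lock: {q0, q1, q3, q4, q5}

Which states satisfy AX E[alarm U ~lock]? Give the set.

Sat(~lock) = {q2, q6, q7, q8}
E[alarm U ~lock]: least fixpoint, start Z0 = Sat(~lock) = {q2, q6, q7, q8}, add states in Sat(alarm) with some successor in Z. Already a fixed point.
Sat(E[alarm U ~lock]) = {q2, q6, q7, q8}
Sat(AX E[alarm U ~lock]) = {s : every successor in {q2, q6, q7, q8}} = {q0, q1, q5, q6}

{q0, q1, q5, q6}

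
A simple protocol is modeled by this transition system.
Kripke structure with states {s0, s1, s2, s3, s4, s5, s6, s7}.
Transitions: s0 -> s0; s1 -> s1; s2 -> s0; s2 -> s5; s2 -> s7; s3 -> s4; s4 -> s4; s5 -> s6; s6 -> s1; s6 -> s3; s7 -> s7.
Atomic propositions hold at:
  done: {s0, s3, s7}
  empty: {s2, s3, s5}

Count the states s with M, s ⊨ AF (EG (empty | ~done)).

6

Sat(~done) = {s1, s2, s4, s5, s6}
Sat(empty | ~done) = {s1, s2, s3, s4, s5, s6}
EG (empty | ~done): greatest fixpoint, start Z0 = {s1, s2, s3, s4, s5, s6}, keep only states in Sat with some successor in Z. Already a fixed point.
Sat(EG (empty | ~done)) = {s1, s2, s3, s4, s5, s6}
AF (EG (empty | ~done)): least fixpoint, start Z0 = {s1, s2, s3, s4, s5, s6}, add states with every successor in Z. Already a fixed point.
Sat(AF (EG (empty | ~done))) = {s1, s2, s3, s4, s5, s6}
|Sat(AF (EG (empty | ~done)))| = |{s1, s2, s3, s4, s5, s6}| = 6.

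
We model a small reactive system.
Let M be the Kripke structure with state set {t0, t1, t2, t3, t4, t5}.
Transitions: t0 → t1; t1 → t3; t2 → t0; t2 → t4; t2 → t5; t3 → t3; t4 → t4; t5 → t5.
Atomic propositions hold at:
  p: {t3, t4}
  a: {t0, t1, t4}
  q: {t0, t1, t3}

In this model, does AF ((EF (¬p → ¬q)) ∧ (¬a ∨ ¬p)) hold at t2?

Sat(¬p) = {t0, t1, t2, t5}
Sat(¬q) = {t2, t4, t5}
Sat(¬p → ¬q) = {t2, t3, t4, t5}
EF (¬p → ¬q): least fixpoint, start Z0 = {t2, t3, t4, t5}, add states with some successor in Z. Z1 = {t1, t2, t3, t4, t5}; Z2 = {t0, t1, t2, t3, t4, t5}; fixed.
Sat(EF (¬p → ¬q)) = {t0, t1, t2, t3, t4, t5}
Sat(¬a) = {t2, t3, t5}
Sat(¬a ∨ ¬p) = {t0, t1, t2, t3, t5}
Sat((EF (¬p → ¬q)) ∧ (¬a ∨ ¬p)) = {t0, t1, t2, t3, t5}
AF ((EF (¬p → ¬q)) ∧ (¬a ∨ ¬p)): least fixpoint, start Z0 = {t0, t1, t2, t3, t5}, add states with every successor in Z. Already a fixed point.
Sat(AF ((EF (¬p → ¬q)) ∧ (¬a ∨ ¬p))) = {t0, t1, t2, t3, t5}
t2 ∈ Sat(AF ((EF (¬p → ¬q)) ∧ (¬a ∨ ¬p))) = {t0, t1, t2, t3, t5}, so the formula holds at t2.

Yes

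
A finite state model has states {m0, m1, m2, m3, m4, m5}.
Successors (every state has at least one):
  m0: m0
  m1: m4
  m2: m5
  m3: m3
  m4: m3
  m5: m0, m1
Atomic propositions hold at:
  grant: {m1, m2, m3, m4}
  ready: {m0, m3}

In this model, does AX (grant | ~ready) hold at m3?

Sat(~ready) = {m1, m2, m4, m5}
Sat(grant | ~ready) = {m1, m2, m3, m4, m5}
Sat(AX (grant | ~ready)) = {s : every successor in {m1, m2, m3, m4, m5}} = {m1, m2, m3, m4}
m3 ∈ Sat(AX (grant | ~ready)) = {m1, m2, m3, m4}, so the formula holds at m3.

Yes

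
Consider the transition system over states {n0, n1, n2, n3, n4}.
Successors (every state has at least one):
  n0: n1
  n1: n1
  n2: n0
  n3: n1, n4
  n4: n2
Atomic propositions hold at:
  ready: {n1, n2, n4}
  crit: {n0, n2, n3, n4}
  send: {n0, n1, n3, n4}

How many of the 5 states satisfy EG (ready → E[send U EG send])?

3

EG send: greatest fixpoint, start Z0 = {n0, n1, n3, n4}, keep only states in Sat with some successor in Z. Z1 = {n0, n1, n3}; fixed.
Sat(EG send) = {n0, n1, n3}
E[send U EG send]: least fixpoint, start Z0 = Sat(EG send) = {n0, n1, n3}, add states in Sat(send) with some successor in Z. Already a fixed point.
Sat(E[send U EG send]) = {n0, n1, n3}
Sat(ready → E[send U EG send]) = {n0, n1, n3}
EG (ready → E[send U EG send]): greatest fixpoint, start Z0 = {n0, n1, n3}, keep only states in Sat with some successor in Z. Already a fixed point.
Sat(EG (ready → E[send U EG send])) = {n0, n1, n3}
|Sat(EG (ready → E[send U EG send]))| = |{n0, n1, n3}| = 3.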